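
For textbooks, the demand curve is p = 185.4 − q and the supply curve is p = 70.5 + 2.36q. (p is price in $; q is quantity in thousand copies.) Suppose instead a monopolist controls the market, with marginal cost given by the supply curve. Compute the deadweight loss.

Competitive equilibrium: 185.4 − q = 70.5 + 2.36q → q* = 34.1964, p* = 151.2036.
Marginal revenue: MR = 185.4 − 2q. Set MR = MC: 185.4 − 2q = 70.5 + 2.36q → q_m = 26.3532.
Price p_m = 185.4 − 1·26.3532 = 159.0468; MC(q_m) = 70.5 + 2.36·26.3532 = 132.6936.
Competitive q* = 34.1964, so Δq = 7.8432; wedge = 159.0468 − 132.6936 = 26.3532.
Welfare loss = ½ × 7.8432 × 26.3532 = $103.35 thousand.

$103.35 thousand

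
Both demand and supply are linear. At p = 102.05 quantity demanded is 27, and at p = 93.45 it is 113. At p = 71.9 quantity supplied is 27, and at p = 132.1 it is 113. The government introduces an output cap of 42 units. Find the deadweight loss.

Demand slope = (93.45 − 102.05)/(113 − 27) = −0.1, so p = 104.75 − 0.1q.
Supply slope = (132.1 − 71.9)/(113 − 27) = 0.7, so p = 53 + 0.7q.
Competitive equilibrium: 104.75 − 0.1q = 53 + 0.7q → q* = 64.6875, p* = 98.2813.
At q = 42: demand price = 104.75 − 0.1·42 = 100.55; supply price = 53 + 0.7·42 = 82.4.
Δq = 64.6875 − 42 = 22.6875; wedge = 100.55 − 82.4 = 18.15.
Deadweight loss = ½ × 22.6875 × 18.15 = 205.89.

205.89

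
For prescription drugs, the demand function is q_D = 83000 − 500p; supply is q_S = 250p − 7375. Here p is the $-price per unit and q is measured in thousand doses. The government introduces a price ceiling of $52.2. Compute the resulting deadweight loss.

In inverse form: demand p = 166 − 0.002q, supply p = 29.5 + 0.004q.
Competitive equilibrium: 166 − 0.002q = 29.5 + 0.004q → q* = 22750, p* = 120.5.
At the ceiling p = 52.2, quantity supplied = (52.2 − 29.5)/0.004 = 5675.
Willingness to pay at q' = 5675: 166 − 0.002·5675 = 154.65.
Δq = 22750 − 5675 = 17075; wedge = 154.65 − 52.2 = 102.45.
The triangle = ½ × 17075 × 102.45 = $874666.875 thousand.

$874666.875 thousand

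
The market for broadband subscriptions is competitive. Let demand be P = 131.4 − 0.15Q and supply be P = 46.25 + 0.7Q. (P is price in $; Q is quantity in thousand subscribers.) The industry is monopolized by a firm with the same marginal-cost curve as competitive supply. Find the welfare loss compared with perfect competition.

Competitive equilibrium: 131.4 − 0.15Q = 46.25 + 0.7Q → Q* = 100.1765, P* = 116.3735.
Marginal revenue: MR = 131.4 − 0.3Q. Set MR = MC: 131.4 − 0.3Q = 46.25 + 0.7Q → Q_m = 85.15.
Price P_m = 131.4 − 0.15·85.15 = 118.6275; MC(Q_m) = 46.25 + 0.7·85.15 = 105.855.
Competitive Q* = 100.1765, so ΔQ = 15.0265; wedge = 118.6275 − 105.855 = 12.7725.
Welfare loss = ½ × 15.0265 × 12.7725 = $95.96 thousand.

$95.96 thousand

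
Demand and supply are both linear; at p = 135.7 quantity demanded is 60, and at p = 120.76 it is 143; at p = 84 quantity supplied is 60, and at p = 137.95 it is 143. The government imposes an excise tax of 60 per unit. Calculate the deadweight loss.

2168.67

Demand slope = (120.76 − 135.7)/(143 − 60) = −0.18, so p = 146.5 − 0.18q.
Supply slope = (137.95 − 84)/(143 − 60) = 0.65, so p = 45 + 0.65q.
Competitive equilibrium: 146.5 − 0.18q = 45 + 0.65q → q* = 122.28916, p* = 124.48795.
With the tax, the buyer price exceeds the seller price by 60: (146.5 − 0.18q) − (45 + 0.65q) = 60 → q' = 50.
Δq = 122.28916 − 50 = 72.28916; the wedge equals the tax, 60.
DWL = ½ × 72.28916 × 60 = 2168.67.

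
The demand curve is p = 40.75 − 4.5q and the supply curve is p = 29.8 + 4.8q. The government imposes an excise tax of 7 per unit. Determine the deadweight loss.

2.63

Competitive equilibrium: 40.75 − 4.5q = 29.8 + 4.8q → q* = 1.1774, p* = 35.4516.
With the tax, the buyer price exceeds the seller price by 7: (40.75 − 4.5q) − (29.8 + 4.8q) = 7 → q' = 0.4247.
Δq = 1.1774 − 0.4247 = 0.7527; the wedge equals the tax, 7.
Welfare loss = ½ × 0.7527 × 7 = 2.63.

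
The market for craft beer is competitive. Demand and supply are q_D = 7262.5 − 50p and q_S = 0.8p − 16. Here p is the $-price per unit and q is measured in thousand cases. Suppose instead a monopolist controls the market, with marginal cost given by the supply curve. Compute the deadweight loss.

$1.48 thousand

In inverse form: demand p = 145.25 − 0.02q, supply p = 20 + 1.25q.
Competitive equilibrium: 145.25 − 0.02q = 20 + 1.25q → q* = 98.622, p* = 143.2776.
Marginal revenue: MR = 145.25 − 0.04q. Set MR = MC: 145.25 − 0.04q = 20 + 1.25q → q_m = 97.093.
Price p_m = 145.25 − 0.02·97.093 = 143.3081; MC(q_m) = 20 + 1.25·97.093 = 141.3663.
Competitive q* = 98.622, so Δq = 1.529; wedge = 143.3081 − 141.3663 = 1.9418.
The triangle = ½ × 1.529 × 1.9418 = $1.48 thousand.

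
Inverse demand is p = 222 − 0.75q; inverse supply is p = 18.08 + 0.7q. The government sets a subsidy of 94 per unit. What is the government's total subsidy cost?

Competitive equilibrium: 222 − 0.75q = 18.08 + 0.7q → q* = 140.63448, p* = 116.52414.
The subsidy lowers effective supply by 94: p = 0.7q − 75.92.
New quantity: 222 − 0.75q = 0.7q − 75.92 → q' = 205.46207.
Total subsidy cost = 94 × 205.46207 = 19313.43.

19313.43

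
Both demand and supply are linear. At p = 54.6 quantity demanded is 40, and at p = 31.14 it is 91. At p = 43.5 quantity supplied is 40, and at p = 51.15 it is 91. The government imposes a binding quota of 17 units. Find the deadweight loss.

517.64

Demand slope = (31.14 − 54.6)/(91 − 40) = −0.46, so p = 73 − 0.46q.
Supply slope = (51.15 − 43.5)/(91 − 40) = 0.15, so p = 37.5 + 0.15q.
Competitive equilibrium: 73 − 0.46q = 37.5 + 0.15q → q* = 58.1967, p* = 46.2295.
At q = 17: demand price = 73 − 0.46·17 = 65.18; supply price = 37.5 + 0.15·17 = 40.05.
Δq = 58.1967 − 17 = 41.1967; wedge = 65.18 − 40.05 = 25.13.
The triangle = ½ × 41.1967 × 25.13 = 517.64.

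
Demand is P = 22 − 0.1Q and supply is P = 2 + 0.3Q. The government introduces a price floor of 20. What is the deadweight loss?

Competitive equilibrium: 22 − 0.1Q = 2 + 0.3Q → Q* = 50, P* = 17.
At the floor P = 20, quantity demanded = (22 − 20)/0.1 = 20.
Sellers' marginal cost at Q' = 20: 2 + 0.3·20 = 8.
ΔQ = 50 − 20 = 30; wedge = 20 − 8 = 12.
Deadweight loss = ½ × 30 × 12 = 180.

180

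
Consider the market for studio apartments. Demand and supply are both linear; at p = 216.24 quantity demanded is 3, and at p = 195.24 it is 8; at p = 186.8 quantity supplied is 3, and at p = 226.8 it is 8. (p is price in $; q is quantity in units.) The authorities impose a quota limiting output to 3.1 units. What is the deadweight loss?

Demand slope = (195.24 − 216.24)/(8 − 3) = −4.2, so p = 228.84 − 4.2q.
Supply slope = (226.8 − 186.8)/(8 − 3) = 8, so p = 162.8 + 8q.
Competitive equilibrium: 228.84 − 4.2q = 162.8 + 8q → q* = 5.4131, p* = 206.1049.
At q = 3.1: demand price = 228.84 − 4.2·3.1 = 215.82; supply price = 162.8 + 8·3.1 = 187.6.
Δq = 5.4131 − 3.1 = 2.3131; wedge = 215.82 − 187.6 = 28.22.
DWL = ½ × 2.3131 × 28.22 = $32.64.

$32.64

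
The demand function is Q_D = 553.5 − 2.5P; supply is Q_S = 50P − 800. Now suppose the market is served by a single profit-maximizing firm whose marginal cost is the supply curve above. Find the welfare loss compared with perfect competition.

In inverse form: demand P = 221.4 − 0.4Q, supply P = 16 + 0.02Q.
Competitive equilibrium: 221.4 − 0.4Q = 16 + 0.02Q → Q* = 489.0476, P* = 25.781.
Marginal revenue: MR = 221.4 − 0.8Q. Set MR = MC: 221.4 − 0.8Q = 16 + 0.02Q → Q_m = 250.4878.
Price P_m = 221.4 − 0.4·250.4878 = 121.2049; MC(Q_m) = 16 + 0.02·250.4878 = 21.0098.
Competitive Q* = 489.0476, so ΔQ = 238.5598; wedge = 121.2049 − 21.0098 = 100.1951.
The triangle = ½ × 238.5598 × 100.1951 = 11951.26.

11951.26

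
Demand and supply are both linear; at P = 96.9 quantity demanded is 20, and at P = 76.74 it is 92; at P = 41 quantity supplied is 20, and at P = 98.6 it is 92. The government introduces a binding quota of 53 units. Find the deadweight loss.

190.03

Demand slope = (76.74 − 96.9)/(92 − 20) = −0.28, so P = 102.5 − 0.28Q.
Supply slope = (98.6 − 41)/(92 − 20) = 0.8, so P = 25 + 0.8Q.
Competitive equilibrium: 102.5 − 0.28Q = 25 + 0.8Q → Q* = 71.7593, P* = 82.4074.
At Q = 53: demand price = 102.5 − 0.28·53 = 87.66; supply price = 25 + 0.8·53 = 67.4.
ΔQ = 71.7593 − 53 = 18.7593; wedge = 87.66 − 67.4 = 20.26.
DWL = ½ × 18.7593 × 20.26 = 190.03.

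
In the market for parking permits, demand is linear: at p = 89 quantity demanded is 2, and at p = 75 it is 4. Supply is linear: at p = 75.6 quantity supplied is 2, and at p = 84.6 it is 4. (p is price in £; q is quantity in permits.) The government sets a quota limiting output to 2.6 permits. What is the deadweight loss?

£1.84

Demand slope = (75 − 89)/(4 − 2) = −7, so p = 103 − 7q.
Supply slope = (84.6 − 75.6)/(4 − 2) = 4.5, so p = 66.6 + 4.5q.
Competitive equilibrium: 103 − 7q = 66.6 + 4.5q → q* = 3.1652, p* = 80.8435.
At q = 2.6: demand price = 103 − 7·2.6 = 84.8; supply price = 66.6 + 4.5·2.6 = 78.3.
Δq = 3.1652 − 2.6 = 0.5652; wedge = 84.8 − 78.3 = 6.5.
Deadweight loss = ½ × 0.5652 × 6.5 = £1.84.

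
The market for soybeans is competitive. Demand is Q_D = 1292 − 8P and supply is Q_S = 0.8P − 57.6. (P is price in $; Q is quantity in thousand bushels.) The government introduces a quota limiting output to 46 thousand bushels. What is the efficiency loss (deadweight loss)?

$250.57 thousand

In inverse form: demand P = 161.5 − 0.125Q, supply P = 72 + 1.25Q.
Competitive equilibrium: 161.5 − 0.125Q = 72 + 1.25Q → Q* = 65.0909, P* = 153.3636.
At Q = 46: demand price = 161.5 − 0.125·46 = 155.75; supply price = 72 + 1.25·46 = 129.5.
ΔQ = 65.0909 − 46 = 19.0909; wedge = 155.75 − 129.5 = 26.25.
Deadweight loss = ½ × 19.0909 × 26.25 = $250.57 thousand.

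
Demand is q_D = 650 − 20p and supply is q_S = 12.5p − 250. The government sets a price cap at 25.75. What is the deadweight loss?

38.32

In inverse form: demand p = 32.5 − 0.05q, supply p = 20 + 0.08q.
Competitive equilibrium: 32.5 − 0.05q = 20 + 0.08q → q* = 96.1538, p* = 27.6923.
At the ceiling p = 25.75, quantity supplied = (25.75 − 20)/0.08 = 71.875.
Willingness to pay at q' = 71.875: 32.5 − 0.05·71.875 = 28.9063.
Δq = 96.1538 − 71.875 = 24.2788; wedge = 28.9063 − 25.75 = 3.1563.
Deadweight loss = ½ × 24.2788 × 3.1563 = 38.32.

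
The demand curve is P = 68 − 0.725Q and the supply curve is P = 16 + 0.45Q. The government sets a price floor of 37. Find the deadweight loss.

Competitive equilibrium: 68 − 0.725Q = 16 + 0.45Q → Q* = 44.2553, P* = 35.9149.
At the floor P = 37, quantity demanded = (68 − 37)/0.725 = 42.7586.
Sellers' marginal cost at Q' = 42.7586: 16 + 0.45·42.7586 = 35.2414.
ΔQ = 44.2553 − 42.7586 = 1.4967; wedge = 37 − 35.2414 = 1.7586.
Welfare loss = ½ × 1.4967 × 1.7586 = 1.32.

1.32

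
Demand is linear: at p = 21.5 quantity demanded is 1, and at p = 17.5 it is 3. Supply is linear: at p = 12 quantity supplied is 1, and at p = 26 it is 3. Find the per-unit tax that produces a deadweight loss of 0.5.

Demand slope = (17.5 − 21.5)/(3 − 1) = −2, so p = 23.5 − 2q.
Supply slope = (26 − 12)/(3 − 1) = 7, so p = 5 + 7q.
Competitive equilibrium: 23.5 − 2q = 5 + 7q → q* = 2.0556, p* = 19.3889.
A tax t gives Δq = t/9 and wedge t, so DWL = t²/18.
t²/18 = 0.5 → t² = 9 → t = 3.

3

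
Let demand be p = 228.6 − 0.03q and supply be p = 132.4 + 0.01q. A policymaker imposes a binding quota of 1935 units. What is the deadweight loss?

Competitive equilibrium: 228.6 − 0.03q = 132.4 + 0.01q → q* = 2405, p* = 156.45.
At q = 1935: demand price = 228.6 − 0.03·1935 = 170.55; supply price = 132.4 + 0.01·1935 = 151.75.
Δq = 2405 − 1935 = 470; wedge = 170.55 − 151.75 = 18.8.
The triangle = ½ × 470 × 18.8 = 4418.

4418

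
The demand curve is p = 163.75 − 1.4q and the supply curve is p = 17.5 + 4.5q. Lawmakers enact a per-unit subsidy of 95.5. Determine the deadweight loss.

Competitive equilibrium: 163.75 − 1.4q = 17.5 + 4.5q → q* = 24.78814, p* = 129.04661.
The subsidy lowers effective supply by 95.5: p = 4.5q − 78.
New quantity: 163.75 − 1.4q = 4.5q − 78 → q' = 40.97458.
Overproduction Δq = 40.97458 − 24.78814 = 16.18644; wedge = subsidy = 95.5.
Deadweight loss = ½ × 16.18644 × 95.5 = 772.90.

772.90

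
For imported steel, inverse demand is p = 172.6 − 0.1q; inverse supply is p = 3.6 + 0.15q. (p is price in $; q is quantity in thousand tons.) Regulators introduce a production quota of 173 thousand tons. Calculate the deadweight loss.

$31626.125 thousand

Competitive equilibrium: 172.6 − 0.1q = 3.6 + 0.15q → q* = 676, p* = 105.
At q = 173: demand price = 172.6 − 0.1·173 = 155.3; supply price = 3.6 + 0.15·173 = 29.55.
Δq = 676 − 173 = 503; wedge = 155.3 − 29.55 = 125.75.
DWL = ½ × 503 × 125.75 = $31626.125 thousand.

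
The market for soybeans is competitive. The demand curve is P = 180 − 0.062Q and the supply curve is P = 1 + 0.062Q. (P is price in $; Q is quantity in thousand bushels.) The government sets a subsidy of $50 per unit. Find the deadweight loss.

Competitive equilibrium: 180 − 0.062Q = 1 + 0.062Q → Q* = 1443.5484, P* = 90.5.
The subsidy lowers effective supply by 50: P = 0.062Q − 49.
New quantity: 180 − 0.062Q = 0.062Q − 49 → Q' = 1846.7742.
Overproduction ΔQ = 1846.7742 − 1443.5484 = 403.2258; wedge = subsidy = 50.
Welfare loss = ½ × 403.2258 × 50 = $10080.65 thousand.

$10080.65 thousand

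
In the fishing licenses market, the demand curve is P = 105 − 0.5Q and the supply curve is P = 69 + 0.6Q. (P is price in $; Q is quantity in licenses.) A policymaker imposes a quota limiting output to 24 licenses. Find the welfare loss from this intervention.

$41.89

Competitive equilibrium: 105 − 0.5Q = 69 + 0.6Q → Q* = 32.7273, P* = 88.6364.
At Q = 24: demand price = 105 − 0.5·24 = 93; supply price = 69 + 0.6·24 = 83.4.
ΔQ = 32.7273 − 24 = 8.7273; wedge = 93 − 83.4 = 9.6.
Welfare loss = ½ × 8.7273 × 9.6 = $41.89.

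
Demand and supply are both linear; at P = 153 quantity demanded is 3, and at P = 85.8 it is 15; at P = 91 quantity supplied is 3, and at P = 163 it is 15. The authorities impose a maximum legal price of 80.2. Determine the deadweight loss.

296.08

Demand slope = (85.8 − 153)/(15 − 3) = −5.6, so P = 169.8 − 5.6Q.
Supply slope = (163 − 91)/(15 − 3) = 6, so P = 73 + 6Q.
Competitive equilibrium: 169.8 − 5.6Q = 73 + 6Q → Q* = 8.3448, P* = 123.069.
At the ceiling P = 80.2, quantity supplied = (80.2 − 73)/6 = 1.2.
Willingness to pay at Q' = 1.2: 169.8 − 5.6·1.2 = 163.08.
ΔQ = 8.3448 − 1.2 = 7.1448; wedge = 163.08 − 80.2 = 82.88.
The triangle = ½ × 7.1448 × 82.88 = 296.08.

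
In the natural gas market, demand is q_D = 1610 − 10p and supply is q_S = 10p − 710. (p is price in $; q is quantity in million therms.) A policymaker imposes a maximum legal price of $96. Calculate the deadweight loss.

In inverse form: demand p = 161 − 0.1q, supply p = 71 + 0.1q.
Competitive equilibrium: 161 − 0.1q = 71 + 0.1q → q* = 450, p* = 116.
At the ceiling p = 96, quantity supplied = (96 − 71)/0.1 = 250.
Willingness to pay at q' = 250: 161 − 0.1·250 = 136.
Δq = 450 − 250 = 200; wedge = 136 − 96 = 40.
DWL = ½ × 200 × 40 = $4000 million.

$4000 million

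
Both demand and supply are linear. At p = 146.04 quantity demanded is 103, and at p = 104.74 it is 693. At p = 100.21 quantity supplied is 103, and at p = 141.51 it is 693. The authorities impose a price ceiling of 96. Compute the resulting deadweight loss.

10510.94

Demand slope = (104.74 − 146.04)/(693 − 103) = −0.07, so p = 153.25 − 0.07q.
Supply slope = (141.51 − 100.21)/(693 − 103) = 0.07, so p = 93 + 0.07q.
Competitive equilibrium: 153.25 − 0.07q = 93 + 0.07q → q* = 430.3571, p* = 123.125.
At the ceiling p = 96, quantity supplied = (96 − 93)/0.07 = 42.8571.
Willingness to pay at q' = 42.8571: 153.25 − 0.07·42.8571 = 150.25.
Δq = 430.3571 − 42.8571 = 387.5; wedge = 150.25 − 96 = 54.25.
Welfare loss = ½ × 387.5 × 54.25 = 10510.94.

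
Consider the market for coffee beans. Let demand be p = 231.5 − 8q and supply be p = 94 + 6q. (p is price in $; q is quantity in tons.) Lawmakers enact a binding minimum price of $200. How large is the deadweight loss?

Competitive equilibrium: 231.5 − 8q = 94 + 6q → q* = 9.8214, p* = 152.9286.
At the floor p = 200, quantity demanded = (231.5 − 200)/8 = 3.9375.
Sellers' marginal cost at q' = 3.9375: 94 + 6·3.9375 = 117.625.
Δq = 9.8214 − 3.9375 = 5.8839; wedge = 200 − 117.625 = 82.375.
Welfare loss = ½ × 5.8839 × 82.375 = $242.34.

$242.34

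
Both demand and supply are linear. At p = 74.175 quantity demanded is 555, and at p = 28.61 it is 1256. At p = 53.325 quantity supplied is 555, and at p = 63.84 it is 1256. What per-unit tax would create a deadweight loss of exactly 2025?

Demand slope = (28.61 − 74.175)/(1256 − 555) = −0.065, so p = 110.25 − 0.065q.
Supply slope = (63.84 − 53.325)/(1256 − 555) = 0.015, so p = 45 + 0.015q.
Competitive equilibrium: 110.25 − 0.065q = 45 + 0.015q → q* = 815.625, p* = 57.2344.
A tax t gives Δq = t/0.08 and wedge t, so DWL = t²/0.16.
t²/0.16 = 2025 → t² = 324 → t = 18.

18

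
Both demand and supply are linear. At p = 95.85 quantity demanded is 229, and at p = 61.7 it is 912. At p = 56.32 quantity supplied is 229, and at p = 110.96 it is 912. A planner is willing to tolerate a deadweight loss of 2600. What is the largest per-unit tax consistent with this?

Demand slope = (61.7 − 95.85)/(912 − 229) = −0.05, so p = 107.3 − 0.05q.
Supply slope = (110.96 − 56.32)/(912 − 229) = 0.08, so p = 38 + 0.08q.
Competitive equilibrium: 107.3 − 0.05q = 38 + 0.08q → q* = 533.0769, p* = 80.6462.
A tax t gives Δq = t/0.13 and wedge t, so DWL = t²/0.26.
t²/0.26 = 2600 → t² = 676 → t = 26.

26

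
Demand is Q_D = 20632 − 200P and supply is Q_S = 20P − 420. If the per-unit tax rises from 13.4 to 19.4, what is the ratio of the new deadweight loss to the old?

2.096

In inverse form: demand P = 103.16 − 0.005Q, supply P = 21 + 0.05Q.
Competitive equilibrium: 103.16 − 0.005Q = 21 + 0.05Q → Q* = 1493.8182, P* = 95.6909.
For a per-unit tax t: ΔQ = t/0.055, so DWL = ½·t·(t/0.055) = t²/0.11.
At t = 13.4: DWL = 1632.364. At t = 19.4: DWL = 3421.455.
Ratio = (19.4/13.4)² = 2.096.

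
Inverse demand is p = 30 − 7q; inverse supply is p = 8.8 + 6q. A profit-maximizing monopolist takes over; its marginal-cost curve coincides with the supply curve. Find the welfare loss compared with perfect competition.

2.12

Competitive equilibrium: 30 − 7q = 8.8 + 6q → q* = 1.6308, p* = 18.5846.
Marginal revenue: MR = 30 − 14q. Set MR = MC: 30 − 14q = 8.8 + 6q → q_m = 1.06.
Price p_m = 30 − 7·1.06 = 22.58; MC(q_m) = 8.8 + 6·1.06 = 15.16.
Competitive q* = 1.6308, so Δq = 0.5708; wedge = 22.58 − 15.16 = 7.42.
Deadweight loss = ½ × 0.5708 × 7.42 = 2.12.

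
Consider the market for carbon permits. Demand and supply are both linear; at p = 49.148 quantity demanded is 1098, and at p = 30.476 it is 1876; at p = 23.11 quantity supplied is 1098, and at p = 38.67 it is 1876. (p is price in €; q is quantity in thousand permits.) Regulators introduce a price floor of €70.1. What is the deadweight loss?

Demand slope = (30.476 − 49.148)/(1876 − 1098) = −0.024, so p = 75.5 − 0.024q.
Supply slope = (38.67 − 23.11)/(1876 − 1098) = 0.02, so p = 1.15 + 0.02q.
Competitive equilibrium: 75.5 − 0.024q = 1.15 + 0.02q → q* = 1689.7727, p* = 34.9455.
At the floor p = 70.1, quantity demanded = (75.5 − 70.1)/0.024 = 225.
Sellers' marginal cost at q' = 225: 1.15 + 0.02·225 = 5.65.
Δq = 1689.7727 − 225 = 1464.7727; wedge = 70.1 − 5.65 = 64.45.
Deadweight loss = ½ × 1464.7727 × 64.45 = €47202.30 thousand.

€47202.30 thousand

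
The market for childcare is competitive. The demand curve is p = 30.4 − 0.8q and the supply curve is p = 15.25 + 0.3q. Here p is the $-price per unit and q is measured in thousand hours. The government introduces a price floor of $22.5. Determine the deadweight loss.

$8.36 thousand

Competitive equilibrium: 30.4 − 0.8q = 15.25 + 0.3q → q* = 13.7727, p* = 19.3818.
At the floor p = 22.5, quantity demanded = (30.4 − 22.5)/0.8 = 9.875.
Sellers' marginal cost at q' = 9.875: 15.25 + 0.3·9.875 = 18.2125.
Δq = 13.7727 − 9.875 = 3.8977; wedge = 22.5 − 18.2125 = 4.2875.
Deadweight loss = ½ × 3.8977 × 4.2875 = $8.36 thousand.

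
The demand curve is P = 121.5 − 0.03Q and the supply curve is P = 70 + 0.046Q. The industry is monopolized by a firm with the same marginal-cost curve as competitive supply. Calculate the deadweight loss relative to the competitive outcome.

1397.66

Competitive equilibrium: 121.5 − 0.03Q = 70 + 0.046Q → Q* = 677.63158, P* = 101.17105.
Marginal revenue: MR = 121.5 − 0.06Q. Set MR = MC: 121.5 − 0.06Q = 70 + 0.046Q → Q_m = 485.84906.
Price P_m = 121.5 − 0.03·485.84906 = 106.92453; MC(Q_m) = 70 + 0.046·485.84906 = 92.34906.
Competitive Q* = 677.63158, so ΔQ = 191.78252; wedge = 106.92453 − 92.34906 = 14.57547.
The triangle = ½ × 191.78252 × 14.57547 = 1397.66.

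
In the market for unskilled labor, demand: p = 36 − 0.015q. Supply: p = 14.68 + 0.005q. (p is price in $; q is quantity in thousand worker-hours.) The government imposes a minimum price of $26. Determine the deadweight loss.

Competitive equilibrium: 36 − 0.015q = 14.68 + 0.005q → q* = 1066, p* = 20.01.
At the floor p = 26, quantity demanded = (36 − 26)/0.015 = 666.66667.
Sellers' marginal cost at q' = 666.66667: 14.68 + 0.005·666.66667 = 18.01333.
Δq = 1066 − 666.66667 = 399.33333; wedge = 26 − 18.01333 = 7.98667.
Welfare loss = ½ × 399.33333 × 7.98667 = $1594.67 thousand.

$1594.67 thousand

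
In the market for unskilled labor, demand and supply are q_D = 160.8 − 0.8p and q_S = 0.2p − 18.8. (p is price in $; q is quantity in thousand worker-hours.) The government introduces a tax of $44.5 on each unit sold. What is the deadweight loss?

In inverse form: demand p = 201 − 1.25q, supply p = 94 + 5q.
Competitive equilibrium: 201 − 1.25q = 94 + 5q → q* = 17.12, p* = 179.6.
With the tax, the buyer price exceeds the seller price by 44.5: (201 − 1.25q) − (94 + 5q) = 44.5 → q' = 10.
Δq = 17.12 − 10 = 7.12; the wedge equals the tax, 44.5.
Deadweight loss = ½ × 7.12 × 44.5 = $158.42 thousand.

$158.42 thousand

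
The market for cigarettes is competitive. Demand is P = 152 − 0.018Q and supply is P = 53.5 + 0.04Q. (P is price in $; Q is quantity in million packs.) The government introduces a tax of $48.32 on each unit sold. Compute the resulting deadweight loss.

$20127.78 million

Competitive equilibrium: 152 − 0.018Q = 53.5 + 0.04Q → Q* = 1698.2759, P* = 121.431.
With the tax, the buyer price exceeds the seller price by 48.32: (152 − 0.018Q) − (53.5 + 0.04Q) = 48.32 → Q' = 865.1724.
ΔQ = 1698.2759 − 865.1724 = 833.1035; the wedge equals the tax, 48.32.
DWL = ½ × 833.1035 × 48.32 = $20127.78 million.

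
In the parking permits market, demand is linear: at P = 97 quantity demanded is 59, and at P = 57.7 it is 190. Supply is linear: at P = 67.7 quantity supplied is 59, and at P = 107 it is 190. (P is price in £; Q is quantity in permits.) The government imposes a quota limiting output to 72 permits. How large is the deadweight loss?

£385.21

Demand slope = (57.7 − 97)/(190 − 59) = −0.3, so P = 114.7 − 0.3Q.
Supply slope = (107 − 67.7)/(190 − 59) = 0.3, so P = 50 + 0.3Q.
Competitive equilibrium: 114.7 − 0.3Q = 50 + 0.3Q → Q* = 107.8333, P* = 82.35.
At Q = 72: demand price = 114.7 − 0.3·72 = 93.1; supply price = 50 + 0.3·72 = 71.6.
ΔQ = 107.8333 − 72 = 35.8333; wedge = 93.1 − 71.6 = 21.5.
DWL = ½ × 35.8333 × 21.5 = £385.21.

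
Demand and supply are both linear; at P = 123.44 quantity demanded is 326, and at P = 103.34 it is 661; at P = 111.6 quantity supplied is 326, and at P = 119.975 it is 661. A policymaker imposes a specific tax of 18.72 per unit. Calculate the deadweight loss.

2061.40

Demand slope = (103.34 − 123.44)/(661 − 326) = −0.06, so P = 143 − 0.06Q.
Supply slope = (119.975 − 111.6)/(661 − 326) = 0.025, so P = 103.45 + 0.025Q.
Competitive equilibrium: 143 − 0.06Q = 103.45 + 0.025Q → Q* = 465.2941, P* = 115.0824.
With the tax, the buyer price exceeds the seller price by 18.72: (143 − 0.06Q) − (103.45 + 0.025Q) = 18.72 → Q' = 245.0588.
ΔQ = 465.2941 − 245.0588 = 220.2353; the wedge equals the tax, 18.72.
DWL = ½ × 220.2353 × 18.72 = 2061.40.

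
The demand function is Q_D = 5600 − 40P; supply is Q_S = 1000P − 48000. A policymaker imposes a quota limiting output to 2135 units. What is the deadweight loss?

In inverse form: demand P = 140 − 0.025Q, supply P = 48 + 0.001Q.
Competitive equilibrium: 140 − 0.025Q = 48 + 0.001Q → Q* = 3538.4615, P* = 51.5385.
At Q = 2135: demand price = 140 − 0.025·2135 = 86.625; supply price = 48 + 0.001·2135 = 50.135.
ΔQ = 3538.4615 − 2135 = 1403.4615; wedge = 86.625 − 50.135 = 36.49.
Deadweight loss = ½ × 1403.4615 × 36.49 = 25606.16.

25606.16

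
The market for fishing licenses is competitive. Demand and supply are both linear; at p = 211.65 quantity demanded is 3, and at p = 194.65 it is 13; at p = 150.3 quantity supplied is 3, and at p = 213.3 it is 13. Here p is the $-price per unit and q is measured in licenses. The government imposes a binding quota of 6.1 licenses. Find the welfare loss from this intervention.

$83.49

Demand slope = (194.65 − 211.65)/(13 − 3) = −1.7, so p = 216.75 − 1.7q.
Supply slope = (213.3 − 150.3)/(13 − 3) = 6.3, so p = 131.4 + 6.3q.
Competitive equilibrium: 216.75 − 1.7q = 131.4 + 6.3q → q* = 10.6688, p* = 198.6131.
At q = 6.1: demand price = 216.75 − 1.7·6.1 = 206.38; supply price = 131.4 + 6.3·6.1 = 169.83.
Δq = 10.6688 − 6.1 = 4.5688; wedge = 206.38 − 169.83 = 36.55.
Deadweight loss = ½ × 4.5688 × 36.55 = $83.49.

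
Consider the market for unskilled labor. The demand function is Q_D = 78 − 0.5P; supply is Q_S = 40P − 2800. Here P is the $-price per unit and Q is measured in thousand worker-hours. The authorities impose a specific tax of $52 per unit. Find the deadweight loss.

In inverse form: demand P = 156 − 2Q, supply P = 70 + 0.025Q.
Competitive equilibrium: 156 − 2Q = 70 + 0.025Q → Q* = 42.4691, P* = 71.0617.
With the tax, the buyer price exceeds the seller price by 52: (156 − 2Q) − (70 + 0.025Q) = 52 → Q' = 16.7901.
ΔQ = 42.4691 − 16.7901 = 25.679; the wedge equals the tax, 52.
The triangle = ½ × 25.679 × 52 = $667.65 thousand.

$667.65 thousand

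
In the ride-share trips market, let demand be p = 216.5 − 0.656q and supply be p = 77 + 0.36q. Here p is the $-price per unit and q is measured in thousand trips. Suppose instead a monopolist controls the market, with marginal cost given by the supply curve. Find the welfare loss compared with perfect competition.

$1474.21 thousand

Competitive equilibrium: 216.5 − 0.656q = 77 + 0.36q → q* = 137.3031, p* = 126.4291.
Marginal revenue: MR = 216.5 − 1.312q. Set MR = MC: 216.5 − 1.312q = 77 + 0.36q → q_m = 83.433.
Price p_m = 216.5 − 0.656·83.433 = 161.768; MC(q_m) = 77 + 0.36·83.433 = 107.0359.
Competitive q* = 137.3031, so Δq = 53.8701; wedge = 161.768 − 107.0359 = 54.7321.
The triangle = ½ × 53.8701 × 54.7321 = $1474.21 thousand.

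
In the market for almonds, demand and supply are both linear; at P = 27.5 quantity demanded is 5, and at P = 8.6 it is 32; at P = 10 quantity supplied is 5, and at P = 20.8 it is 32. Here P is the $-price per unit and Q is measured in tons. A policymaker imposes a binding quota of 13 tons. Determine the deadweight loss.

$34.40

Demand slope = (8.6 − 27.5)/(32 − 5) = −0.7, so P = 31 − 0.7Q.
Supply slope = (20.8 − 10)/(32 − 5) = 0.4, so P = 8 + 0.4Q.
Competitive equilibrium: 31 − 0.7Q = 8 + 0.4Q → Q* = 20.9091, P* = 16.3636.
At Q = 13: demand price = 31 − 0.7·13 = 21.9; supply price = 8 + 0.4·13 = 13.2.
ΔQ = 20.9091 − 13 = 7.9091; wedge = 21.9 − 13.2 = 8.7.
The triangle = ½ × 7.9091 × 8.7 = $34.40.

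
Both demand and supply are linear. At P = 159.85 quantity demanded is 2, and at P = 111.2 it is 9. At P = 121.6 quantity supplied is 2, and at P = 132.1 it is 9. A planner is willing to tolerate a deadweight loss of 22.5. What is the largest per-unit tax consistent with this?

19.5

Demand slope = (111.2 − 159.85)/(9 − 2) = −6.95, so P = 173.75 − 6.95Q.
Supply slope = (132.1 − 121.6)/(9 − 2) = 1.5, so P = 118.6 + 1.5Q.
Competitive equilibrium: 173.75 − 6.95Q = 118.6 + 1.5Q → Q* = 6.5266, P* = 128.3899.
A tax t gives ΔQ = t/8.45 and wedge t, so DWL = t²/16.9.
t²/16.9 = 22.5 → t² = 380.25 → t = 19.5.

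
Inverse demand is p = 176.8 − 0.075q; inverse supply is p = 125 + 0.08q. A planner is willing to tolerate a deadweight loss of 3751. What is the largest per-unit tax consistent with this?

34.1

Competitive equilibrium: 176.8 − 0.075q = 125 + 0.08q → q* = 334.1935, p* = 151.7355.
A tax t gives Δq = t/0.155 and wedge t, so DWL = t²/0.31.
t²/0.31 = 3751 → t² = 1162.81 → t = 34.1.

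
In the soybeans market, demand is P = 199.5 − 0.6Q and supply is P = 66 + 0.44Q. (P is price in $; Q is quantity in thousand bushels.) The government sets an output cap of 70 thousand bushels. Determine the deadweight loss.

Competitive equilibrium: 199.5 − 0.6Q = 66 + 0.44Q → Q* = 128.3654, P* = 122.4808.
At Q = 70: demand price = 199.5 − 0.6·70 = 157.5; supply price = 66 + 0.44·70 = 96.8.
ΔQ = 128.3654 − 70 = 58.3654; wedge = 157.5 − 96.8 = 60.7.
Welfare loss = ½ × 58.3654 × 60.7 = $1771.39 thousand.

$1771.39 thousand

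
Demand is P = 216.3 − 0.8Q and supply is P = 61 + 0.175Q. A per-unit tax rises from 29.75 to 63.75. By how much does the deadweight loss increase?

Competitive equilibrium: 216.3 − 0.8Q = 61 + 0.175Q → Q* = 159.2821, P* = 88.8744.
For a per-unit tax t: ΔQ = t/0.975, so DWL = ½·t·(t/0.975) = t²/1.95.
At t = 29.75: DWL = 453.878. At t = 63.75: DWL = 2084.135.
Increase = 2084.135 − 453.878 = 1630.26.

1630.26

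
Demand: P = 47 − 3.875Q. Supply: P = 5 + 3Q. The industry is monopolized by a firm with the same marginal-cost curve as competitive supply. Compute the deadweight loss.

Competitive equilibrium: 47 − 3.875Q = 5 + 3Q → Q* = 6.1091, P* = 23.3273.
Marginal revenue: MR = 47 − 7.75Q. Set MR = MC: 47 − 7.75Q = 5 + 3Q → Q_m = 3.907.
Price P_m = 47 − 3.875·3.907 = 31.8604; MC(Q_m) = 5 + 3·3.907 = 16.721.
Competitive Q* = 6.1091, so ΔQ = 2.2021; wedge = 31.8604 − 16.721 = 15.1394.
The triangle = ½ × 2.2021 × 15.1394 = 16.67.

16.67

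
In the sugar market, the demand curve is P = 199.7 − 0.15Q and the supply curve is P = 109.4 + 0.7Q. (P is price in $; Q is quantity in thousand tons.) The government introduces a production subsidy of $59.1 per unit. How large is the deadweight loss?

Competitive equilibrium: 199.7 − 0.15Q = 109.4 + 0.7Q → Q* = 106.2353, P* = 183.7647.
The subsidy lowers effective supply by 59.1: P = 50.3 + 0.7Q.
New quantity: 199.7 − 0.15Q = 50.3 + 0.7Q → Q' = 175.7647.
Overproduction ΔQ = 175.7647 − 106.2353 = 69.5294; wedge = subsidy = 59.1.
DWL = ½ × 69.5294 × 59.1 = $2054.59 thousand.

$2054.59 thousand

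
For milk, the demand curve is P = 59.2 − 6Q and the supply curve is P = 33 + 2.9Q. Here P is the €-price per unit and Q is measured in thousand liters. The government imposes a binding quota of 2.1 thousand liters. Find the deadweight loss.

Competitive equilibrium: 59.2 − 6Q = 33 + 2.9Q → Q* = 2.9438, P* = 41.5371.
At Q = 2.1: demand price = 59.2 − 6·2.1 = 46.6; supply price = 33 + 2.9·2.1 = 39.09.
ΔQ = 2.9438 − 2.1 = 0.8438; wedge = 46.6 − 39.09 = 7.51.
Deadweight loss = ½ × 0.8438 × 7.51 = €3.17 thousand.

€3.17 thousand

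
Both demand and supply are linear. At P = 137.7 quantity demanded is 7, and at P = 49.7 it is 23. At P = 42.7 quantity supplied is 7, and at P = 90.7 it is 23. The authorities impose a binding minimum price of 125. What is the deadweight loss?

Demand slope = (49.7 − 137.7)/(23 − 7) = −5.5, so P = 176.2 − 5.5Q.
Supply slope = (90.7 − 42.7)/(23 − 7) = 3, so P = 21.7 + 3Q.
Competitive equilibrium: 176.2 − 5.5Q = 21.7 + 3Q → Q* = 18.1765, P* = 76.2294.
At the floor P = 125, quantity demanded = (176.2 − 125)/5.5 = 9.3091.
Sellers' marginal cost at Q' = 9.3091: 21.7 + 3·9.3091 = 49.6273.
ΔQ = 18.1765 − 9.3091 = 8.8674; wedge = 125 − 49.6273 = 75.3727.
DWL = ½ × 8.8674 × 75.3727 = 334.18.

334.18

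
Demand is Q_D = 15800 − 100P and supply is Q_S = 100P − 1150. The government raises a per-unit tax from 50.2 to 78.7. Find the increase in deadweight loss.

In inverse form: demand P = 158 − 0.01Q, supply P = 11.5 + 0.01Q.
Competitive equilibrium: 158 − 0.01Q = 11.5 + 0.01Q → Q* = 7325, P* = 84.75.
For a per-unit tax t: ΔQ = t/0.02, so DWL = ½·t·(t/0.02) = t²/0.04.
At t = 50.2: DWL = 63001. At t = 78.7: DWL = 154842.25.
Increase = 154842.25 − 63001 = 91841.25.

91841.25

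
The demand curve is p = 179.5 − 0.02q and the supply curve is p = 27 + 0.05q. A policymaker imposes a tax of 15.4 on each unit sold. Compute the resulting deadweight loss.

Competitive equilibrium: 179.5 − 0.02q = 27 + 0.05q → q* = 2178.5714, p* = 135.9286.
With the tax, the buyer price exceeds the seller price by 15.4: (179.5 − 0.02q) − (27 + 0.05q) = 15.4 → q' = 1958.5714.
Δq = 2178.5714 − 1958.5714 = 220; the wedge equals the tax, 15.4.
Welfare loss = ½ × 220 × 15.4 = 1694.

1694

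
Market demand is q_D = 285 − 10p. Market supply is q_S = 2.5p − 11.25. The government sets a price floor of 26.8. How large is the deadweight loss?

In inverse form: demand p = 28.5 − 0.1q, supply p = 4.5 + 0.4q.
Competitive equilibrium: 28.5 − 0.1q = 4.5 + 0.4q → q* = 48, p* = 23.7.
At the floor p = 26.8, quantity demanded = (28.5 − 26.8)/0.1 = 17.
Sellers' marginal cost at q' = 17: 4.5 + 0.4·17 = 11.3.
Δq = 48 − 17 = 31; wedge = 26.8 − 11.3 = 15.5.
Welfare loss = ½ × 31 × 15.5 = 240.25.

240.25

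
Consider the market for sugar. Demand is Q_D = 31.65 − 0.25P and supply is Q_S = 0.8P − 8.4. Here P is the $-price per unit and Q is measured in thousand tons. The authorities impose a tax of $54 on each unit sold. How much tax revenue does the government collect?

In inverse form: demand P = 126.6 − 4Q, supply P = 10.5 + 1.25Q.
Competitive equilibrium: 126.6 − 4Q = 10.5 + 1.25Q → Q* = 22.1143, P* = 38.1429.
With the tax, the buyer price exceeds the seller price by 54: (126.6 − 4Q) − (10.5 + 1.25Q) = 54 → Q' = 11.8286.
Tax revenue = 54 × 11.8286 = $638.74 thousand.

$638.74 thousand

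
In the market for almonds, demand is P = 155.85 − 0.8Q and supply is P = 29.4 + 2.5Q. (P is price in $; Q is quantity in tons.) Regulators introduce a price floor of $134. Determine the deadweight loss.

$199.86

Competitive equilibrium: 155.85 − 0.8Q = 29.4 + 2.5Q → Q* = 38.3182, P* = 125.1955.
At the floor P = 134, quantity demanded = (155.85 − 134)/0.8 = 27.3125.
Sellers' marginal cost at Q' = 27.3125: 29.4 + 2.5·27.3125 = 97.6813.
ΔQ = 38.3182 − 27.3125 = 11.0057; wedge = 134 − 97.6813 = 36.3187.
DWL = ½ × 11.0057 × 36.3187 = $199.86.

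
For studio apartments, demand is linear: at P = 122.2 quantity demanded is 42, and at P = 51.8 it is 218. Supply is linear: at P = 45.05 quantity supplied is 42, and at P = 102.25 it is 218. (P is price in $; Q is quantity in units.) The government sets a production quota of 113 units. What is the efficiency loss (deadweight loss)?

$454.62

Demand slope = (51.8 − 122.2)/(218 − 42) = −0.4, so P = 139 − 0.4Q.
Supply slope = (102.25 − 45.05)/(218 − 42) = 0.325, so P = 31.4 + 0.325Q.
Competitive equilibrium: 139 − 0.4Q = 31.4 + 0.325Q → Q* = 148.4138, P* = 79.6345.
At Q = 113: demand price = 139 − 0.4·113 = 93.8; supply price = 31.4 + 0.325·113 = 68.125.
ΔQ = 148.4138 − 113 = 35.4138; wedge = 93.8 − 68.125 = 25.675.
DWL = ½ × 35.4138 × 25.675 = $454.62.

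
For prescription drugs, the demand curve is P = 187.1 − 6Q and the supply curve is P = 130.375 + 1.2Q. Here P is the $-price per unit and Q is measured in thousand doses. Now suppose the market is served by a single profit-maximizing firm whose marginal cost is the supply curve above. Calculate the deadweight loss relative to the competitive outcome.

Competitive equilibrium: 187.1 − 6Q = 130.375 + 1.2Q → Q* = 7.8785, P* = 139.8292.
Marginal revenue: MR = 187.1 − 12Q. Set MR = MC: 187.1 − 12Q = 130.375 + 1.2Q → Q_m = 4.2973.
Price P_m = 187.1 − 6·4.2973 = 161.3162; MC(Q_m) = 130.375 + 1.2·4.2973 = 135.5318.
Competitive Q* = 7.8785, so ΔQ = 3.5812; wedge = 161.3162 − 135.5318 = 25.7844.
Welfare loss = ½ × 3.5812 × 25.7844 = $46.17 thousand.

$46.17 thousand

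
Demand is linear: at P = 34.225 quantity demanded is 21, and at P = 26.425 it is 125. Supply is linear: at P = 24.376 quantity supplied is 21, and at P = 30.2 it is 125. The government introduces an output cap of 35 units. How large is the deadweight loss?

245.19

Demand slope = (26.425 − 34.225)/(125 − 21) = −0.075, so P = 35.8 − 0.075Q.
Supply slope = (30.2 − 24.376)/(125 − 21) = 0.056, so P = 23.2 + 0.056Q.
Competitive equilibrium: 35.8 − 0.075Q = 23.2 + 0.056Q → Q* = 96.1832, P* = 28.5863.
At Q = 35: demand price = 35.8 − 0.075·35 = 33.175; supply price = 23.2 + 0.056·35 = 25.16.
ΔQ = 96.1832 − 35 = 61.1832; wedge = 33.175 − 25.16 = 8.015.
DWL = ½ × 61.1832 × 8.015 = 245.19.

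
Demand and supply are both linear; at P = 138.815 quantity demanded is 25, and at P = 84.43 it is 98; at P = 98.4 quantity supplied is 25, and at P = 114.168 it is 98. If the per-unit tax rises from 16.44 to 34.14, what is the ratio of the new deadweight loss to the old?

Demand slope = (84.43 − 138.815)/(98 − 25) = −0.745, so P = 157.44 − 0.745Q.
Supply slope = (114.168 − 98.4)/(98 − 25) = 0.216, so P = 93 + 0.216Q.
Competitive equilibrium: 157.44 − 0.745Q = 93 + 0.216Q → Q* = 67.0552, P* = 107.4839.
For a per-unit tax t: ΔQ = t/0.961, so DWL = ½·t·(t/0.961) = t²/1.922.
At t = 16.44: DWL = 140.621. At t = 34.14: DWL = 606.420.
Ratio = (34.14/16.44)² = 4.312.

4.312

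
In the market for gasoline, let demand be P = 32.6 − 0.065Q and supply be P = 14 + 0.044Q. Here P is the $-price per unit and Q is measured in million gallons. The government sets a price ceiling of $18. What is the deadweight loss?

$346.48 million

Competitive equilibrium: 32.6 − 0.065Q = 14 + 0.044Q → Q* = 170.6422, P* = 21.5083.
At the ceiling P = 18, quantity supplied = (18 − 14)/0.044 = 90.9091.
Willingness to pay at Q' = 90.9091: 32.6 − 0.065·90.9091 = 26.6909.
ΔQ = 170.6422 − 90.9091 = 79.7331; wedge = 26.6909 − 18 = 8.6909.
The triangle = ½ × 79.7331 × 8.6909 = $346.48 million.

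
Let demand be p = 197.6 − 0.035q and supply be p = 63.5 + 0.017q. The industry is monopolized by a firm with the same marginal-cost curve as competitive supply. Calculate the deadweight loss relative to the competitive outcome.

27984.77

Competitive equilibrium: 197.6 − 0.035q = 63.5 + 0.017q → q* = 2578.84615, p* = 107.34038.
Marginal revenue: MR = 197.6 − 0.07q. Set MR = MC: 197.6 − 0.07q = 63.5 + 0.017q → q_m = 1541.37931.
Price p_m = 197.6 − 0.035·1541.37931 = 143.65172; MC(q_m) = 63.5 + 0.017·1541.37931 = 89.70345.
Competitive q* = 2578.84615, so Δq = 1037.46684; wedge = 143.65172 − 89.70345 = 53.94827.
DWL = ½ × 1037.46684 × 53.94827 = 27984.77.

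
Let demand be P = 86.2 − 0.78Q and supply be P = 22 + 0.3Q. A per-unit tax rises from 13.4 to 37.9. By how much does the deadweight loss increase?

Competitive equilibrium: 86.2 − 0.78Q = 22 + 0.3Q → Q* = 59.4444, P* = 39.8333.
For a per-unit tax t: ΔQ = t/1.08, so DWL = ½·t·(t/1.08) = t²/2.16.
At t = 13.4: DWL = 83.13. At t = 37.9: DWL = 665.005.
Increase = 665.005 − 83.13 = 581.875.

581.875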